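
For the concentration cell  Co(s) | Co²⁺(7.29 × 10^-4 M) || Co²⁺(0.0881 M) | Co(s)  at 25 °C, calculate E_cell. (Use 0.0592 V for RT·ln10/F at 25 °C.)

0.062 V

Both half-cells are Co²⁺/Co, so E°_cell = 0. The concentrated side is the cathode; the cell reaction moves Co²⁺ from high to low concentration with n = 2.
Q = [Co²⁺]_dilute/[Co²⁺]_conc = 7.29 × 10^-4/0.0881 = 0.00827.
E = 0 − (0.0592/2) log Q = −(0.0592/2)(-2.082) = 0.0616 V.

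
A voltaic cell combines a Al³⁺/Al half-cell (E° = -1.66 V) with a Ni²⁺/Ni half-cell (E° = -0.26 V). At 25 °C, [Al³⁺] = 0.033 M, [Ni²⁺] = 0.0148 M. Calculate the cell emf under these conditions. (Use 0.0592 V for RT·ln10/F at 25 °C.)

The Ni²⁺/Ni couple has the higher reduction potential and acts as the cathode, so E°_cell = -0.26 − (-1.66) = 1.40 V.
Balancing electrons gives n = 6; the reaction quotient is Q = [Al³⁺]^2/[Ni²⁺]^3 = 336.
At 25 °C, E = E° − (0.0592/n) log Q = 1.40 − (0.0592/6)(2.526) = 1.400 − 0.025 = 1.375 V.

1.38 V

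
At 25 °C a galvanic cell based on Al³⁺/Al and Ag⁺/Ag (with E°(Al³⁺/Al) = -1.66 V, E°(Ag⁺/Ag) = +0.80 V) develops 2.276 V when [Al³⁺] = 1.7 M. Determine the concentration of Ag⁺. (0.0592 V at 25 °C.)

From the Nernst equation, log Q = n(E° − E)/0.0592 = 3(2.46 − 2.276)/0.0592 = 9.324, so Q = 2.11 × 10^9.
With Q = [Al³⁺]/[Ag⁺]^3 and the known concentrations, [Ag⁺]^3 in the denominator gives [Ag⁺] = 9.3 × 10^-4 M.

9.3 × 10^-4 M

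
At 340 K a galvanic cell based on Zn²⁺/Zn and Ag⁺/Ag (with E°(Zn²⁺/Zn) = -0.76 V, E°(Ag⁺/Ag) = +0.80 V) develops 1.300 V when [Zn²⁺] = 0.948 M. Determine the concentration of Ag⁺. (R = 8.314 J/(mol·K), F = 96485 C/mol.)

From the Nernst equation, ln Q = nF(E° − E)/RT = 2×96485×(1.56 − 1.300)/(8.314×340) = 17.749, so Q = 5.11 × 10^7.
With Q = [Zn²⁺]/[Ag⁺]^2 and the known concentrations, [Ag⁺]^2 in the denominator gives [Ag⁺] = 1.4 × 10^-4 M.

1.4 × 10^-4 M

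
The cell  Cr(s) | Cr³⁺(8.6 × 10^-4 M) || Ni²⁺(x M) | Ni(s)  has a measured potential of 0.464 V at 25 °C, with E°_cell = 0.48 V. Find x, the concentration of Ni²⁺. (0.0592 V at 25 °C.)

0.0026 M

From the Nernst equation, log Q = n(E° − E)/0.0592 = 6(0.48 − 0.464)/0.0592 = 1.622, so Q = 41.8.
With Q = [Cr³⁺]^2/[Ni²⁺]^3 and the known concentrations, [Ni²⁺]^3 in the denominator gives [Ni²⁺] = 0.0026 M.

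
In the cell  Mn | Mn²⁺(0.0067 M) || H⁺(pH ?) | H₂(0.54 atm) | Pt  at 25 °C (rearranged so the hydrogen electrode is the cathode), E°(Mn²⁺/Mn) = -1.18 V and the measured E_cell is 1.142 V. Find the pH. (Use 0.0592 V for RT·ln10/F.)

E°_cell = 1.18 V and n = 2.
log Q = n(E° − E)/0.0592 = 2×(1.18 − 1.142)/0.0592 = 1.284.
With Q = [Mn²⁺]·P(H₂) / [H⁺]^2, solving for [H⁺] gives log[H⁺] = -1.863, so pH = 1.86.

pH = 1.86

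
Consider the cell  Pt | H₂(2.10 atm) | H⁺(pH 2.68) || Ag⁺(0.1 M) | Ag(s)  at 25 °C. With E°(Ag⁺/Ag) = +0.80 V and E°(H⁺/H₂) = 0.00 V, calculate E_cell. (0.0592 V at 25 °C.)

0.91 V

The Ag⁺/Ag couple is the cathode, so E°_cell = 0.80 V; n = 2.
[H⁺] = 10^(−2.68) = 0.0021 M, and Q = [H⁺]^2 / ([Ag⁺]^2·P(H₂)) = 2.08 × 10^-4.
E = E° − (0.0592/2) log Q = 0.80 − (0.0592/2)(-3.682) = 0.909 V.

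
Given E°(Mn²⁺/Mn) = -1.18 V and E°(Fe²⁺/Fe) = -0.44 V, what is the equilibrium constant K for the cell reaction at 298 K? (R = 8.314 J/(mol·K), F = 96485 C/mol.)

1.1 × 10^25

E°_cell = -0.44 − (-1.18) = 0.74 V, with n = 2 electrons transferred.
At equilibrium E = 0, so the Nernst equation gives ln K = nFE°/RT = (2)(96485)(0.74)/((8.314)(298)) = 57.64.
K = e^57.64 = 1.1 × 10^25.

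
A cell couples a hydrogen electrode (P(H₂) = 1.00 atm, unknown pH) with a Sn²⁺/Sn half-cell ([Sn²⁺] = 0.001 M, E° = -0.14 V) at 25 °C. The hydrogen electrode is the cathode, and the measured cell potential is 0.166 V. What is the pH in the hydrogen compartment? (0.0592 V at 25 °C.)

E°_cell = 0.14 V and n = 2.
log Q = n(E° − E)/0.0592 = 2×(0.14 − 0.166)/0.0592 = -0.878.
With Q = [Sn²⁺]·P(H₂) / [H⁺]^2, solving for [H⁺] gives log[H⁺] = -1.061, so pH = 1.06.

pH = 1.06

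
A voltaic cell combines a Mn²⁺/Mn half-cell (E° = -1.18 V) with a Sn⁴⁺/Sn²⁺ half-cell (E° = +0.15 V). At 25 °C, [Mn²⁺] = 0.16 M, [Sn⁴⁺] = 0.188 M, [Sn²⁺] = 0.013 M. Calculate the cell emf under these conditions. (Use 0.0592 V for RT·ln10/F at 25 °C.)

1.39 V

The Sn⁴⁺/Sn²⁺ couple has the higher reduction potential and acts as the cathode, so E°_cell = +0.15 − (-1.18) = 1.33 V.
Balancing electrons gives n = 2; the reaction quotient is Q = [Mn²⁺]·[Sn²⁺]/[Sn⁴⁺] = 0.0111.
At 25 °C, E = E° − (0.0592/n) log Q = 1.33 − (0.0592/2)(-1.956) = 1.330 + 0.058 = 1.388 V.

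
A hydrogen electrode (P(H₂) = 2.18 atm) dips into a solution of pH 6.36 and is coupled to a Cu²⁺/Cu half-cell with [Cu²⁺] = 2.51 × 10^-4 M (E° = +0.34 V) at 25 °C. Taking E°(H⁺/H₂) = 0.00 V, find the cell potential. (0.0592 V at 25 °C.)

0.62 V

The Cu²⁺/Cu couple is the cathode, so E°_cell = 0.34 V; n = 2.
[H⁺] = 10^(−6.36) = 4.4 × 10^-7 M, and Q = [H⁺]^2 / ([Cu²⁺]·P(H₂)) = 3.48 × 10^-10.
E = E° − (0.0592/2) log Q = 0.34 − (0.0592/2)(-9.458) = 0.620 V.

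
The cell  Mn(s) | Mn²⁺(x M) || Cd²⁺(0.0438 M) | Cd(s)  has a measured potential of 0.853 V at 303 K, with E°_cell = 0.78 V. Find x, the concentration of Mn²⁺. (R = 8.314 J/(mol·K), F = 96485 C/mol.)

From the Nernst equation, ln Q = nF(E° − E)/RT = 2×96485×(0.78 − 0.853)/(8.314×303) = -5.592, so Q = 0.00373.
With Q = [Mn²⁺]/[Cd²⁺] and the known concentrations, [Mn²⁺] in the numerator gives [Mn²⁺] = 1.6 × 10^-4 M.

1.6 × 10^-4 M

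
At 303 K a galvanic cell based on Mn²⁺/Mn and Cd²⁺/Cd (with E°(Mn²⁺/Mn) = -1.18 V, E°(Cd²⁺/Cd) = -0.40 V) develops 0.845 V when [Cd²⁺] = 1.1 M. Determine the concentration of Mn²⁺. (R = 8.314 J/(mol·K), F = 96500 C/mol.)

0.0076 M

From the Nernst equation, ln Q = nF(E° − E)/RT = 2×96500×(0.78 − 0.845)/(8.314×303) = -4.980, so Q = 0.00687.
With Q = [Mn²⁺]/[Cd²⁺] and the known concentrations, [Mn²⁺] in the numerator gives [Mn²⁺] = 0.0076 M.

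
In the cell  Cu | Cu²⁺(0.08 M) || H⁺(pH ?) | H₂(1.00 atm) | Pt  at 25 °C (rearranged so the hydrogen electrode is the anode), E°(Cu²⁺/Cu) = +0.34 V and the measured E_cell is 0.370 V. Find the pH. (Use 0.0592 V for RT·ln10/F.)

pH = 1.06

E°_cell = 0.34 V and n = 2.
log Q = n(E° − E)/0.0592 = 2×(0.34 − 0.370)/0.0592 = -1.014.
With Q = [H⁺]^2 / ([Cu²⁺]·P(H₂)), solving for [H⁺] gives log[H⁺] = -1.055, so pH = 1.06.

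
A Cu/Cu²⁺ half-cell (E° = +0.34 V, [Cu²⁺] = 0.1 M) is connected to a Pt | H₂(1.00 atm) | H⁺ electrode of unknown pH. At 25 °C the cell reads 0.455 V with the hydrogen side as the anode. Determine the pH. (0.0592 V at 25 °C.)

pH = 2.44

E°_cell = 0.34 V and n = 2.
log Q = n(E° − E)/0.0592 = 2×(0.34 − 0.455)/0.0592 = -3.885.
With Q = [H⁺]^2 / ([Cu²⁺]·P(H₂)), solving for [H⁺] gives log[H⁺] = -2.443, so pH = 2.44.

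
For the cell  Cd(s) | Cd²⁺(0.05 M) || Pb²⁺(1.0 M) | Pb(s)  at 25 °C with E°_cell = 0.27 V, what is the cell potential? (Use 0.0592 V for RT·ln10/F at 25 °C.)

Balancing electrons gives n = 2; the reaction quotient is Q = [Cd²⁺]/[Pb²⁺] = 0.0500.
At 25 °C, E = E° − (0.0592/n) log Q = 0.27 − (0.0592/2)(-1.301) = 0.270 + 0.039 = 0.309 V.

0.309 V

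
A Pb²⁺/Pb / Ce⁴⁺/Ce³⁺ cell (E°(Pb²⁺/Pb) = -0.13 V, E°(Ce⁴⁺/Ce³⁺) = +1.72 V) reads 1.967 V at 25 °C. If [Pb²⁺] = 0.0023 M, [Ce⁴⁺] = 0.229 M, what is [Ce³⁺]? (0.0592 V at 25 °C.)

0.05 M

From the Nernst equation, log Q = n(E° − E)/0.0592 = 2(1.85 − 1.967)/0.0592 = -3.953, so Q = 1.12 × 10^-4.
With Q = [Pb²⁺]·[Ce³⁺]^2/[Ce⁴⁺]^2 and the known concentrations, [Ce³⁺]^2 in the numerator gives [Ce³⁺] = 0.05 M.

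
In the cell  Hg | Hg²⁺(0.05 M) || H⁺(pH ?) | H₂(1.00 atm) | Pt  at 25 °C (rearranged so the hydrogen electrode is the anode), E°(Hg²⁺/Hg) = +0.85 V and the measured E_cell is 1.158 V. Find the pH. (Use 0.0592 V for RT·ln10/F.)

pH = 5.85

E°_cell = 0.85 V and n = 2.
log Q = n(E° − E)/0.0592 = 2×(0.85 − 1.158)/0.0592 = -10.405.
With Q = [H⁺]^2 / ([Hg²⁺]·P(H₂)), solving for [H⁺] gives log[H⁺] = -5.853, so pH = 5.85.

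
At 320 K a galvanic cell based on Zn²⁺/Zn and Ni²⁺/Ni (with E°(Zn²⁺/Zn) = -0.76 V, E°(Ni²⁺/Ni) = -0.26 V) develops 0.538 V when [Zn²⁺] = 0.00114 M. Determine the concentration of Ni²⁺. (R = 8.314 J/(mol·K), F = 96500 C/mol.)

0.018 M

From the Nernst equation, ln Q = nF(E° − E)/RT = 2×96500×(0.50 − 0.538)/(8.314×320) = -2.757, so Q = 0.0635.
With Q = [Zn²⁺]/[Ni²⁺] and the known concentrations, [Ni²⁺] in the denominator gives [Ni²⁺] = 0.018 M.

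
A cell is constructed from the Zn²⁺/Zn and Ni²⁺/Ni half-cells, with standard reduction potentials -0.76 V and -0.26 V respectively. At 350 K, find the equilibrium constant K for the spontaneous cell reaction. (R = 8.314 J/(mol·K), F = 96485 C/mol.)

2.5 × 10^14

E°_cell = -0.26 − (-0.76) = 0.50 V, with n = 2 electrons transferred.
At equilibrium E = 0, so the Nernst equation gives ln K = nFE°/RT = (2)(96485)(0.50)/((8.314)(350)) = 33.16.
K = e^33.16 = 2.5 × 10^14.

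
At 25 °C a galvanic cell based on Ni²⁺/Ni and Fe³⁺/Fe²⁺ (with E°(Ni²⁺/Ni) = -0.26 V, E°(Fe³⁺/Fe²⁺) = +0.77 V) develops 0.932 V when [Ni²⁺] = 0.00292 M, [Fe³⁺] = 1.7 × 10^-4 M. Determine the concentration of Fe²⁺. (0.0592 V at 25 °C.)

0.14 M

From the Nernst equation, log Q = n(E° − E)/0.0592 = 2(1.03 − 0.932)/0.0592 = 3.311, so Q = 2050.
With Q = [Ni²⁺]·[Fe²⁺]^2/[Fe³⁺]^2 and the known concentrations, [Fe²⁺]^2 in the numerator gives [Fe²⁺] = 0.14 M.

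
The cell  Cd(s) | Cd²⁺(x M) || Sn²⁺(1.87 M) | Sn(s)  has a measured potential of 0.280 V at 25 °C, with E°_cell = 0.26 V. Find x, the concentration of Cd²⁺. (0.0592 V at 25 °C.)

From the Nernst equation, log Q = n(E° − E)/0.0592 = 2(0.26 − 0.280)/0.0592 = -0.676, so Q = 0.211.
With Q = [Cd²⁺]/[Sn²⁺] and the known concentrations, [Cd²⁺] in the numerator gives [Cd²⁺] = 0.39 M.

0.39 M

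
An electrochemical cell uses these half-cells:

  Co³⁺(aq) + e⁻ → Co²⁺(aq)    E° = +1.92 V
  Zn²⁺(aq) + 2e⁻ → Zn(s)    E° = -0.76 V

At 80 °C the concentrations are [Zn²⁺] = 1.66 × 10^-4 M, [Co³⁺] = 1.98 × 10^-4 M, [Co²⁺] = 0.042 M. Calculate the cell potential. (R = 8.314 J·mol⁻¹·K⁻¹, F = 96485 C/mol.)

The Co³⁺/Co²⁺ couple has the higher reduction potential and acts as the cathode, so E°_cell = +1.92 − (-0.76) = 2.68 V.
Balancing electrons gives n = 2; the reaction quotient is Q = [Zn²⁺]·[Co²⁺]^2/[Co³⁺]^2 = 7.47.
E = E° − (RT/nF) ln Q = 2.68 − (8.314×353)/(2×96485) × (2.011) = 2.680 − 0.031 = 2.649 V.

2.65 V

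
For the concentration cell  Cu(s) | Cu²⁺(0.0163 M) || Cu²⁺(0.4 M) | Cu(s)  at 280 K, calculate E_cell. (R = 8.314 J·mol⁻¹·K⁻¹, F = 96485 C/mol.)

Both half-cells are Cu²⁺/Cu, so E°_cell = 0. The concentrated side is the cathode; the cell reaction moves Cu²⁺ from high to low concentration with n = 2.
Q = [Cu²⁺]_dilute/[Cu²⁺]_conc = 0.0163/0.4 = 0.0407.
E = 0 − (RT/nF) ln Q = −((8.314×280)/(2×96485))(-3.200) = 0.0386 V.

0.039 V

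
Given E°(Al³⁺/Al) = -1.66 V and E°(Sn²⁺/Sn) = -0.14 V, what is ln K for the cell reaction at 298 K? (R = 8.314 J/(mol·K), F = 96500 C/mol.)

E°_cell = -0.14 − (-1.66) = 1.52 V, with n = 6 electrons transferred.
At equilibrium E = 0, so the Nernst equation gives ln K = nFE°/RT = (6)(96500)(1.52)/((8.314)(298)) = 355.22.

ln K = 355.2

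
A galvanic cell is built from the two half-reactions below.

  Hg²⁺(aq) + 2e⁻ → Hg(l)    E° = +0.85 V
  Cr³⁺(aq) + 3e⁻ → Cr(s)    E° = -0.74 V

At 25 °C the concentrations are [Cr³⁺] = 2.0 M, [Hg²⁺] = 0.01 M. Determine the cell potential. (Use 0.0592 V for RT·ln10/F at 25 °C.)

The Hg²⁺/Hg couple has the higher reduction potential and acts as the cathode, so E°_cell = +0.85 − (-0.74) = 1.59 V.
Balancing electrons gives n = 6; the reaction quotient is Q = [Cr³⁺]^2/[Hg²⁺]^3 = 4 × 10^6.
At 25 °C, E = E° − (0.0592/n) log Q = 1.59 − (0.0592/6)(6.602) = 1.590 − 0.065 = 1.525 V.

1.52 V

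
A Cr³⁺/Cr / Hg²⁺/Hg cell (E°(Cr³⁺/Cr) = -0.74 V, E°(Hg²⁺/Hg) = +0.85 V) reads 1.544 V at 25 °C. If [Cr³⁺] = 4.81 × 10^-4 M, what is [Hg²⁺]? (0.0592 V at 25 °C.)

1.7 × 10^-4 M

From the Nernst equation, log Q = n(E° − E)/0.0592 = 6(1.59 − 1.544)/0.0592 = 4.662, so Q = 4.59 × 10^4.
With Q = [Cr³⁺]^2/[Hg²⁺]^3 and the known concentrations, [Hg²⁺]^3 in the denominator gives [Hg²⁺] = 1.7 × 10^-4 M.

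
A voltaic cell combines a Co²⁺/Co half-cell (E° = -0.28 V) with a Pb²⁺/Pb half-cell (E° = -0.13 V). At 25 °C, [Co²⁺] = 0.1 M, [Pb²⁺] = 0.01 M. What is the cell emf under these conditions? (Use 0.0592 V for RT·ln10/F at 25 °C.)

The Pb²⁺/Pb couple has the higher reduction potential and acts as the cathode, so E°_cell = -0.13 − (-0.28) = 0.15 V.
Balancing electrons gives n = 2; the reaction quotient is Q = [Co²⁺]/[Pb²⁺] = 10.0.
At 25 °C, E = E° − (0.0592/n) log Q = 0.15 − (0.0592/2)(1.000) = 0.150 − 0.030 = 0.120 V.

0.120 V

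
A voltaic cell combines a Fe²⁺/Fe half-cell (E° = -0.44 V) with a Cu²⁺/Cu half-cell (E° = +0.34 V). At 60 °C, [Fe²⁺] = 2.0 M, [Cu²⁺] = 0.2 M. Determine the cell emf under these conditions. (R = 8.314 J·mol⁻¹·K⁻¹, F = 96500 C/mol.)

The Cu²⁺/Cu couple has the higher reduction potential and acts as the cathode, so E°_cell = +0.34 − (-0.44) = 0.78 V.
Balancing electrons gives n = 2; the reaction quotient is Q = [Fe²⁺]/[Cu²⁺] = 10.0.
E = E° − (RT/nF) ln Q = 0.78 − (8.314×333)/(2×96500) × (2.303) = 0.780 − 0.033 = 0.747 V.

0.747 V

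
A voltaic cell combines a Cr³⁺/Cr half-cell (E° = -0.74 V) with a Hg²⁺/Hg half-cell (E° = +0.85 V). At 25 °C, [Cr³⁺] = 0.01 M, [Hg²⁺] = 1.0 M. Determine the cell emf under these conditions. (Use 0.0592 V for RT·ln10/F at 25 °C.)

The Hg²⁺/Hg couple has the higher reduction potential and acts as the cathode, so E°_cell = +0.85 − (-0.74) = 1.59 V.
Balancing electrons gives n = 6; the reaction quotient is Q = [Cr³⁺]^2/[Hg²⁺]^3 = 1 × 10^-4.
At 25 °C, E = E° − (0.0592/n) log Q = 1.59 − (0.0592/6)(-4.000) = 1.590 + 0.039 = 1.629 V.

1.63 V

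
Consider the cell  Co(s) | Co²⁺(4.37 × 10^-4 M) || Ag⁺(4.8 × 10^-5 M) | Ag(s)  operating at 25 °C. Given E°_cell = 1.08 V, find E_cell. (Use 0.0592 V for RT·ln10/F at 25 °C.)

0.924 V

Balancing electrons gives n = 2; the reaction quotient is Q = [Co²⁺]/[Ag⁺]^2 = 1.9 × 10^5.
At 25 °C, E = E° − (0.0592/n) log Q = 1.08 − (0.0592/2)(5.278) = 1.080 − 0.156 = 0.924 V.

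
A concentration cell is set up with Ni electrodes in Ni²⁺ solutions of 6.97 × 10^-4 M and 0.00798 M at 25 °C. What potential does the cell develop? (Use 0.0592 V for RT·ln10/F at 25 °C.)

Both half-cells are Ni²⁺/Ni, so E°_cell = 0. The concentrated side is the cathode; the cell reaction moves Ni²⁺ from high to low concentration with n = 2.
Q = [Ni²⁺]_dilute/[Ni²⁺]_conc = 6.97 × 10^-4/0.00798 = 0.0873.
E = 0 − (0.0592/2) log Q = −(0.0592/2)(-1.059) = 0.0313 V.

0.031 V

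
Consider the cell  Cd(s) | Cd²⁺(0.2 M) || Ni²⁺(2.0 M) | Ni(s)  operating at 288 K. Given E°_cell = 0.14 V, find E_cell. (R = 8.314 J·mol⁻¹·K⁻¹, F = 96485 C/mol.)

Balancing electrons gives n = 2; the reaction quotient is Q = [Cd²⁺]/[Ni²⁺] = 0.100.
E = E° − (RT/nF) ln Q = 0.14 − (8.314×288)/(2×96485) × (-2.303) = 0.140 + 0.029 = 0.169 V.

0.169 V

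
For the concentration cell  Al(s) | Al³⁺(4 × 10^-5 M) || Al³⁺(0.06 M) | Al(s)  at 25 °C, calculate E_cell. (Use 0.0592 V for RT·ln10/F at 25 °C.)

0.063 V

Both half-cells are Al³⁺/Al, so E°_cell = 0. The concentrated side is the cathode; the cell reaction moves Al³⁺ from high to low concentration with n = 3.
Q = [Al³⁺]_dilute/[Al³⁺]_conc = 4 × 10^-5/0.06 = 6.67 × 10^-4.
E = 0 − (0.0592/3) log Q = −(0.0592/3)(-3.176) = 0.0627 V.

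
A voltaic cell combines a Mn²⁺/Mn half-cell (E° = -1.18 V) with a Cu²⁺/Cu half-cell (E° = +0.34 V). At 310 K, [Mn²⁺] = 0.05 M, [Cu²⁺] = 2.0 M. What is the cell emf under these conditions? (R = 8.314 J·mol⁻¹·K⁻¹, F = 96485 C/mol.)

The Cu²⁺/Cu couple has the higher reduction potential and acts as the cathode, so E°_cell = +0.34 − (-1.18) = 1.52 V.
Balancing electrons gives n = 2; the reaction quotient is Q = [Mn²⁺]/[Cu²⁺] = 0.0250.
E = E° − (RT/nF) ln Q = 1.52 − (8.314×310)/(2×96485) × (-3.689) = 1.520 + 0.049 = 1.569 V.

1.57 V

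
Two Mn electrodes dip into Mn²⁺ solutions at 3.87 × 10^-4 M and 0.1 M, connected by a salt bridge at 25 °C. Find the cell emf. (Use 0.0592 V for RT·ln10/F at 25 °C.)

0.071 V

Both half-cells are Mn²⁺/Mn, so E°_cell = 0. The concentrated side is the cathode; the cell reaction moves Mn²⁺ from high to low concentration with n = 2.
Q = [Mn²⁺]_dilute/[Mn²⁺]_conc = 3.87 × 10^-4/0.1 = 0.00387.
E = 0 − (0.0592/2) log Q = −(0.0592/2)(-2.412) = 0.0714 V.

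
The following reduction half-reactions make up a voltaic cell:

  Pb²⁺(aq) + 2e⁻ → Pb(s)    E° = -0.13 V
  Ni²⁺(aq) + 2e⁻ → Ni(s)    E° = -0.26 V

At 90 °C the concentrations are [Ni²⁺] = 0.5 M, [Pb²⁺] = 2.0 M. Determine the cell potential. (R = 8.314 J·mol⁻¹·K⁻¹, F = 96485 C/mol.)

0.152 V

The Pb²⁺/Pb couple has the higher reduction potential and acts as the cathode, so E°_cell = -0.13 − (-0.26) = 0.13 V.
Balancing electrons gives n = 2; the reaction quotient is Q = [Ni²⁺]/[Pb²⁺] = 0.250.
E = E° − (RT/nF) ln Q = 0.13 − (8.314×363)/(2×96485) × (-1.386) = 0.130 + 0.022 = 0.152 V.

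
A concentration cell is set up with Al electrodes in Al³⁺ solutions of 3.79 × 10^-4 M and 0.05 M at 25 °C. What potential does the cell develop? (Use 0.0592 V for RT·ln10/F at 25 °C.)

0.042 V

Both half-cells are Al³⁺/Al, so E°_cell = 0. The concentrated side is the cathode; the cell reaction moves Al³⁺ from high to low concentration with n = 3.
Q = [Al³⁺]_dilute/[Al³⁺]_conc = 3.79 × 10^-4/0.05 = 0.00758.
E = 0 − (0.0592/3) log Q = −(0.0592/3)(-2.120) = 0.0418 V.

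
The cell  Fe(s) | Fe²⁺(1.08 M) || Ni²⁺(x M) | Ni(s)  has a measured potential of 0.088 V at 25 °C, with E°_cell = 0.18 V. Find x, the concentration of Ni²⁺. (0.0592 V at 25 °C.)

From the Nernst equation, log Q = n(E° − E)/0.0592 = 2(0.18 − 0.088)/0.0592 = 3.108, so Q = 1280.
With Q = [Fe²⁺]/[Ni²⁺] and the known concentrations, [Ni²⁺] in the denominator gives [Ni²⁺] = 8.4 × 10^-4 M.

8.4 × 10^-4 M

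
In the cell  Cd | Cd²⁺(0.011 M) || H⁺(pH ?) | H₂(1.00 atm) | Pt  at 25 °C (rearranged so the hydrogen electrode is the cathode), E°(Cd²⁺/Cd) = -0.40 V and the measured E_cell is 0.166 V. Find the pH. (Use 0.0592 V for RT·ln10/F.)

pH = 4.93

E°_cell = 0.40 V and n = 2.
log Q = n(E° − E)/0.0592 = 2×(0.40 − 0.166)/0.0592 = 7.905.
With Q = [Cd²⁺]·P(H₂) / [H⁺]^2, solving for [H⁺] gives log[H⁺] = -4.932, so pH = 4.93.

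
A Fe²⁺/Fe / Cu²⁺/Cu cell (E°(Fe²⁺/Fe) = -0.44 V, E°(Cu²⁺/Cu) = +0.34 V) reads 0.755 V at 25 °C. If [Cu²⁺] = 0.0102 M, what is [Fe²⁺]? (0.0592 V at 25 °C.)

From the Nernst equation, log Q = n(E° − E)/0.0592 = 2(0.78 − 0.755)/0.0592 = 0.845, so Q = 6.99.
With Q = [Fe²⁺]/[Cu²⁺] and the known concentrations, [Fe²⁺] in the numerator gives [Fe²⁺] = 0.071 M.

0.071 M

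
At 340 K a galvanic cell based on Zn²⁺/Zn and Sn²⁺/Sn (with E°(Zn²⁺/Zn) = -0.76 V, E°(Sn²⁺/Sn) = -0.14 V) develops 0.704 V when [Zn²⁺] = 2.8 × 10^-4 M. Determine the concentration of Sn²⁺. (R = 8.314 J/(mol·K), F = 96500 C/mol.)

From the Nernst equation, ln Q = nF(E° − E)/RT = 2×96500×(0.62 − 0.704)/(8.314×340) = -5.735, so Q = 0.00323.
With Q = [Zn²⁺]/[Sn²⁺] and the known concentrations, [Sn²⁺] in the denominator gives [Sn²⁺] = 0.087 M.

0.087 M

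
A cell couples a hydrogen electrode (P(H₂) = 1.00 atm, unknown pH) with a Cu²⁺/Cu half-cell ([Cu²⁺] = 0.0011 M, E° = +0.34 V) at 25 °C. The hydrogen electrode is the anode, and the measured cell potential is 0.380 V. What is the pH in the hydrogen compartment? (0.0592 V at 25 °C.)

pH = 2.15

E°_cell = 0.34 V and n = 2.
log Q = n(E° − E)/0.0592 = 2×(0.34 − 0.380)/0.0592 = -1.351.
With Q = [H⁺]^2 / ([Cu²⁺]·P(H₂)), solving for [H⁺] gives log[H⁺] = -2.155, so pH = 2.15.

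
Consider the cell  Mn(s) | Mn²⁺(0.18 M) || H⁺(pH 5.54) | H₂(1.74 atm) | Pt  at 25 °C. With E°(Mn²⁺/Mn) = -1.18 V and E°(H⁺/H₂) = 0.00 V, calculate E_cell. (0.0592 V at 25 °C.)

The hydrogen couple is the cathode, so E°_cell = 1.18 V; n = 2.
[H⁺] = 10^(−5.54) = 2.9 × 10^-6 M, and Q = [Mn²⁺]·P(H₂) / [H⁺]^2 = 3.77 × 10^10.
E = E° − (0.0592/2) log Q = 1.18 − (0.0592/2)(10.576) = 0.867 V.

0.87 V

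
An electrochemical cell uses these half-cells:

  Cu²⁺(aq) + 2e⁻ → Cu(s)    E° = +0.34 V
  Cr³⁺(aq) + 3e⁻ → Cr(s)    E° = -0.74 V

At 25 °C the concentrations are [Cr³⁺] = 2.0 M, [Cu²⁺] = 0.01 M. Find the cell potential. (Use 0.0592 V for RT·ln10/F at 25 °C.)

1.01 V

The Cu²⁺/Cu couple has the higher reduction potential and acts as the cathode, so E°_cell = +0.34 − (-0.74) = 1.08 V.
Balancing electrons gives n = 6; the reaction quotient is Q = [Cr³⁺]^2/[Cu²⁺]^3 = 4 × 10^6.
At 25 °C, E = E° − (0.0592/n) log Q = 1.08 − (0.0592/6)(6.602) = 1.080 − 0.065 = 1.015 V.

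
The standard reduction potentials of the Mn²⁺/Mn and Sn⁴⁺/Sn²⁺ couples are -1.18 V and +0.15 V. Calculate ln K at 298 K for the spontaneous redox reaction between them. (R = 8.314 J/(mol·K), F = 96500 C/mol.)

ln K = 103.6

E°_cell = +0.15 − (-1.18) = 1.33 V, with n = 2 electrons transferred.
At equilibrium E = 0, so the Nernst equation gives ln K = nFE°/RT = (2)(96500)(1.33)/((8.314)(298)) = 103.61.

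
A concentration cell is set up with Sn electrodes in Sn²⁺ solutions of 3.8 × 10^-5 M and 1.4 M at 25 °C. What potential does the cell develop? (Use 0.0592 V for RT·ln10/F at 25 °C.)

0.14 V

Both half-cells are Sn²⁺/Sn, so E°_cell = 0. The concentrated side is the cathode; the cell reaction moves Sn²⁺ from high to low concentration with n = 2.
Q = [Sn²⁺]_dilute/[Sn²⁺]_conc = 3.8 × 10^-5/1.4 = 2.71 × 10^-5.
E = 0 − (0.0592/2) log Q = −(0.0592/2)(-4.566) = 0.1352 V.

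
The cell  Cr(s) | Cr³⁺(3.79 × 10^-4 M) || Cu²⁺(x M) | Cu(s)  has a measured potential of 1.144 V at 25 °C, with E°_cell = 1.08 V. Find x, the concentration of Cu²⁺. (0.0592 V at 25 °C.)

From the Nernst equation, log Q = n(E° − E)/0.0592 = 6(1.08 − 1.144)/0.0592 = -6.486, so Q = 3.26 × 10^-7.
With Q = [Cr³⁺]^2/[Cu²⁺]^3 and the known concentrations, [Cu²⁺]^3 in the denominator gives [Cu²⁺] = 0.76 M.

0.76 M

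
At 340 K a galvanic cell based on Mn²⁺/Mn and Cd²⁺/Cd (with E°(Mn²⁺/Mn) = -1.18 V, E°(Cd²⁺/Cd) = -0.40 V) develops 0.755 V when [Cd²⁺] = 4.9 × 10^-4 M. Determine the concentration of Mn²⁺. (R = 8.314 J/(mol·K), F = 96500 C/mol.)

0.0027 M

From the Nernst equation, ln Q = nF(E° − E)/RT = 2×96500×(0.78 − 0.755)/(8.314×340) = 1.707, so Q = 5.51.
With Q = [Mn²⁺]/[Cd²⁺] and the known concentrations, [Mn²⁺] in the numerator gives [Mn²⁺] = 0.0027 M.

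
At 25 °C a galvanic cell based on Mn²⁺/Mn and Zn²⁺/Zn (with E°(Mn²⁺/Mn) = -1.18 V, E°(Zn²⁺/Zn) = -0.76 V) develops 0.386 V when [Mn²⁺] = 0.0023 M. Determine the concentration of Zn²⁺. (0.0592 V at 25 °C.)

1.6 × 10^-4 M

From the Nernst equation, log Q = n(E° − E)/0.0592 = 2(0.42 − 0.386)/0.0592 = 1.149, so Q = 14.1.
With Q = [Mn²⁺]/[Zn²⁺] and the known concentrations, [Zn²⁺] in the denominator gives [Zn²⁺] = 1.6 × 10^-4 M.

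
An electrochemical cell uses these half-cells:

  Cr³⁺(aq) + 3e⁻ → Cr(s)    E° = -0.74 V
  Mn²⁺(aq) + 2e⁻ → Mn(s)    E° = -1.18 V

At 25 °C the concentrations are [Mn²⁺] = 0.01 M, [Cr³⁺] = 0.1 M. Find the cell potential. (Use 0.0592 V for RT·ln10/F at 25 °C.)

The Cr³⁺/Cr couple has the higher reduction potential and acts as the cathode, so E°_cell = -0.74 − (-1.18) = 0.44 V.
Balancing electrons gives n = 6; the reaction quotient is Q = [Mn²⁺]^3/[Cr³⁺]^2 = 1 × 10^-4.
At 25 °C, E = E° − (0.0592/n) log Q = 0.44 − (0.0592/6)(-4.000) = 0.440 + 0.039 = 0.479 V.

0.479 V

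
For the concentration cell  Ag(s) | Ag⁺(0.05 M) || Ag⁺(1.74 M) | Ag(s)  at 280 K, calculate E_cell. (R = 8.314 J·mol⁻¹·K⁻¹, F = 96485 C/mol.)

Both half-cells are Ag⁺/Ag, so E°_cell = 0. The concentrated side is the cathode; the cell reaction moves Ag⁺ from high to low concentration with n = 1.
Q = [Ag⁺]_dilute/[Ag⁺]_conc = 0.05/1.74 = 0.0287.
E = 0 − (RT/nF) ln Q = −((8.314×280)/(1×96485))(-3.550) = 0.0857 V.

0.086 V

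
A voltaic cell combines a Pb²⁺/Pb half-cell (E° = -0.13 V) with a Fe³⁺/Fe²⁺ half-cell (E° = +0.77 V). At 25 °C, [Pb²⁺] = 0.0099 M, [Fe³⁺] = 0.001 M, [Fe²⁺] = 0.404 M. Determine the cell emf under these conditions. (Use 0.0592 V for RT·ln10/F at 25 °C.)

The Fe³⁺/Fe²⁺ couple has the higher reduction potential and acts as the cathode, so E°_cell = +0.77 − (-0.13) = 0.90 V.
Balancing electrons gives n = 2; the reaction quotient is Q = [Pb²⁺]·[Fe²⁺]^2/[Fe³⁺]^2 = 1620.
At 25 °C, E = E° − (0.0592/n) log Q = 0.90 − (0.0592/2)(3.208) = 0.900 − 0.095 = 0.805 V.

0.805 V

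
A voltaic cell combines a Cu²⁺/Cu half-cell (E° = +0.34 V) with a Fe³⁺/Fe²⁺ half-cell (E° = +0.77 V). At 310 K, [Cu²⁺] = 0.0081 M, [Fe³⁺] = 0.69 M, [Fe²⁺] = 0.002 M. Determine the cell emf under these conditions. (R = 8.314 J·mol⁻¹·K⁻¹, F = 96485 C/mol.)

0.650 V

The Fe³⁺/Fe²⁺ couple has the higher reduction potential and acts as the cathode, so E°_cell = +0.77 − (+0.34) = 0.43 V.
Balancing electrons gives n = 2; the reaction quotient is Q = [Cu²⁺]·[Fe²⁺]^2/[Fe³⁺]^2 = 6.81 × 10^-8.
E = E° − (RT/nF) ln Q = 0.43 − (8.314×310)/(2×96485) × (-16.503) = 0.430 + 0.220 = 0.650 V.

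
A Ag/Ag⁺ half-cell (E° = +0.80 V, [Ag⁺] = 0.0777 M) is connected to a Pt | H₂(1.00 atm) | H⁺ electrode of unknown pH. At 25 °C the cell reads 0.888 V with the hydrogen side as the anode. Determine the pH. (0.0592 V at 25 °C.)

pH = 2.60

E°_cell = 0.80 V and n = 2.
log Q = n(E° − E)/0.0592 = 2×(0.80 − 0.888)/0.0592 = -2.973.
With Q = [H⁺]^2 / ([Ag⁺]^2·P(H₂)), solving for [H⁺] gives log[H⁺] = -2.596, so pH = 2.60.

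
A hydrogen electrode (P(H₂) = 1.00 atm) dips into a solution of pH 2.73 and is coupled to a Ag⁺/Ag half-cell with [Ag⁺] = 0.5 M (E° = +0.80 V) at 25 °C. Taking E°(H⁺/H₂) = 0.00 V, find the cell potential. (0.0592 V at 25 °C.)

0.94 V

The Ag⁺/Ag couple is the cathode, so E°_cell = 0.80 V; n = 2.
[H⁺] = 10^(−2.73) = 0.0019 M, and Q = [H⁺]^2 / ([Ag⁺]^2·P(H₂)) = 1.39 × 10^-5.
E = E° − (0.0592/2) log Q = 0.80 − (0.0592/2)(-4.858) = 0.944 V.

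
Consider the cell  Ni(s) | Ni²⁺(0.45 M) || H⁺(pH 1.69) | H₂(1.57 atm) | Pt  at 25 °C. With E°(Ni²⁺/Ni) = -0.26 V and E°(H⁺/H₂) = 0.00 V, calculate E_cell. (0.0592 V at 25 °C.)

The hydrogen couple is the cathode, so E°_cell = 0.26 V; n = 2.
[H⁺] = 10^(−1.69) = 0.020 M, and Q = [Ni²⁺]·P(H₂) / [H⁺]^2 = 1690.
E = E° − (0.0592/2) log Q = 0.26 − (0.0592/2)(3.229) = 0.164 V.

0.16 V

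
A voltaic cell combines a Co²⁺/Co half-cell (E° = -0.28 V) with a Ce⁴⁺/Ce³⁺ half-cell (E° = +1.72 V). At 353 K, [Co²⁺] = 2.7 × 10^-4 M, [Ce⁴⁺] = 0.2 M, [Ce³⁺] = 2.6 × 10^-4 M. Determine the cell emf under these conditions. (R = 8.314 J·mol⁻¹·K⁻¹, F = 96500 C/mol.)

The Ce⁴⁺/Ce³⁺ couple has the higher reduction potential and acts as the cathode, so E°_cell = +1.72 − (-0.28) = 2.00 V.
Balancing electrons gives n = 2; the reaction quotient is Q = [Co²⁺]·[Ce³⁺]^2/[Ce⁴⁺]^2 = 4.56 × 10^-10.
E = E° − (RT/nF) ln Q = 2.00 − (8.314×353)/(2×96500) × (-21.508) = 2.000 + 0.327 = 2.327 V.

2.33 V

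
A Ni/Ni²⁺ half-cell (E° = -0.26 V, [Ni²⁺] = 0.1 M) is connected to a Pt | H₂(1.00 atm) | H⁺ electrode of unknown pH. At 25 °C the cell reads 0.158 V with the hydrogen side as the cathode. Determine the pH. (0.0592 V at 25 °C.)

pH = 2.22

E°_cell = 0.26 V and n = 2.
log Q = n(E° − E)/0.0592 = 2×(0.26 − 0.158)/0.0592 = 3.446.
With Q = [Ni²⁺]·P(H₂) / [H⁺]^2, solving for [H⁺] gives log[H⁺] = -2.223, so pH = 2.22.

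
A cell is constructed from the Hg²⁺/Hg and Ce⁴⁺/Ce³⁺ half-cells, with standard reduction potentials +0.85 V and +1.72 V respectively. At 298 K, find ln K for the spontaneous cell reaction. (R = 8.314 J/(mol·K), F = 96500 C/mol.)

ln K = 67.8

E°_cell = +1.72 − (+0.85) = 0.87 V, with n = 2 electrons transferred.
At equilibrium E = 0, so the Nernst equation gives ln K = nFE°/RT = (2)(96500)(0.87)/((8.314)(298)) = 67.77.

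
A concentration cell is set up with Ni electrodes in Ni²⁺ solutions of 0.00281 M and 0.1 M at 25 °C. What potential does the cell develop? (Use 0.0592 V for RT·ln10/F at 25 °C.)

0.046 V

Both half-cells are Ni²⁺/Ni, so E°_cell = 0. The concentrated side is the cathode; the cell reaction moves Ni²⁺ from high to low concentration with n = 2.
Q = [Ni²⁺]_dilute/[Ni²⁺]_conc = 0.00281/0.1 = 0.0281.
E = 0 − (0.0592/2) log Q = −(0.0592/2)(-1.551) = 0.0459 V.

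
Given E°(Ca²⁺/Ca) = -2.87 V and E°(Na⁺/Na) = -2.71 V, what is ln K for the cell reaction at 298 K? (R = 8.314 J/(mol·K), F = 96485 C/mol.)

ln K = 12.5

E°_cell = -2.71 − (-2.87) = 0.16 V, with n = 2 electrons transferred.
At equilibrium E = 0, so the Nernst equation gives ln K = nFE°/RT = (2)(96485)(0.16)/((8.314)(298)) = 12.46.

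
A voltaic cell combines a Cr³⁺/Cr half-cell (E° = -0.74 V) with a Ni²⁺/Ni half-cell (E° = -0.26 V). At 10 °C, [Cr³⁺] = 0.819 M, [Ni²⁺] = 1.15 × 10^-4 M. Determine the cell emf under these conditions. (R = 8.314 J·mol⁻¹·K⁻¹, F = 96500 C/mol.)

0.371 V

The Ni²⁺/Ni couple has the higher reduction potential and acts as the cathode, so E°_cell = -0.26 − (-0.74) = 0.48 V.
Balancing electrons gives n = 6; the reaction quotient is Q = [Cr³⁺]^2/[Ni²⁺]^3 = 4.41 × 10^11.
E = E° − (RT/nF) ln Q = 0.48 − (8.314×283)/(6×96500) × (26.812) = 0.480 − 0.109 = 0.371 V.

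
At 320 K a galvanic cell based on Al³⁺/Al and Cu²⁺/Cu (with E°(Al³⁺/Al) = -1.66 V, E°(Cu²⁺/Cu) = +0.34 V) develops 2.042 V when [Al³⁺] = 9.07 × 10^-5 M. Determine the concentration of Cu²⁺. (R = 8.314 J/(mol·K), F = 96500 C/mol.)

From the Nernst equation, ln Q = nF(E° − E)/RT = 6×96500×(2.00 − 2.042)/(8.314×320) = -9.140, so Q = 1.07 × 10^-4.
With Q = [Al³⁺]^2/[Cu²⁺]^3 and the known concentrations, [Cu²⁺]^3 in the denominator gives [Cu²⁺] = 0.042 M.

0.042 M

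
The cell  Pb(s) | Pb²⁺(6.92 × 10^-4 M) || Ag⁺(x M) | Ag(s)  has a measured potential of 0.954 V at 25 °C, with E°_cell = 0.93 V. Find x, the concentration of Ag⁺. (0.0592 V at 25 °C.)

0.067 M

From the Nernst equation, log Q = n(E° − E)/0.0592 = 2(0.93 − 0.954)/0.0592 = -0.811, so Q = 0.155.
With Q = [Pb²⁺]/[Ag⁺]^2 and the known concentrations, [Ag⁺]^2 in the denominator gives [Ag⁺] = 0.067 M.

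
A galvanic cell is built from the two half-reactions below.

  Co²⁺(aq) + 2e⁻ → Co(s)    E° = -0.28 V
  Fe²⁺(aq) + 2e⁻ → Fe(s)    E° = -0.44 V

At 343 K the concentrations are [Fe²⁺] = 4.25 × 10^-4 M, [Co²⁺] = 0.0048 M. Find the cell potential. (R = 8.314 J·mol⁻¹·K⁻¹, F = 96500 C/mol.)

The Co²⁺/Co couple has the higher reduction potential and acts as the cathode, so E°_cell = -0.28 − (-0.44) = 0.16 V.
Balancing electrons gives n = 2; the reaction quotient is Q = [Fe²⁺]/[Co²⁺] = 0.0885.
E = E° − (RT/nF) ln Q = 0.16 − (8.314×343)/(2×96500) × (-2.424) = 0.160 + 0.036 = 0.196 V.

0.196 V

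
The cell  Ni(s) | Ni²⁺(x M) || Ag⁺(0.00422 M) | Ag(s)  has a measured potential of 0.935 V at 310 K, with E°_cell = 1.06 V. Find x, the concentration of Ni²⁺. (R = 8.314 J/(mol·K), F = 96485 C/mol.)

0.21 M

From the Nernst equation, ln Q = nF(E° − E)/RT = 2×96485×(1.06 − 0.935)/(8.314×310) = 9.359, so Q = 1.16 × 10^4.
With Q = [Ni²⁺]/[Ag⁺]^2 and the known concentrations, [Ni²⁺] in the numerator gives [Ni²⁺] = 0.21 M.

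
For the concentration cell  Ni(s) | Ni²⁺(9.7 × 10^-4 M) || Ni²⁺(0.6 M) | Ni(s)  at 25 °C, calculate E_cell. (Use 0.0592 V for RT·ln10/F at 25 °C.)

0.083 V

Both half-cells are Ni²⁺/Ni, so E°_cell = 0. The concentrated side is the cathode; the cell reaction moves Ni²⁺ from high to low concentration with n = 2.
Q = [Ni²⁺]_dilute/[Ni²⁺]_conc = 9.7 × 10^-4/0.6 = 0.00162.
E = 0 − (0.0592/2) log Q = −(0.0592/2)(-2.791) = 0.0826 V.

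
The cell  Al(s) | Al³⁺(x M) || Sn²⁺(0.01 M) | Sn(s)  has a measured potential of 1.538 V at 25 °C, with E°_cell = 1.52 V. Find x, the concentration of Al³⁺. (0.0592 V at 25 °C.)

From the Nernst equation, log Q = n(E° − E)/0.0592 = 6(1.52 − 1.538)/0.0592 = -1.824, so Q = 0.0150.
With Q = [Al³⁺]^2/[Sn²⁺]^3 and the known concentrations, [Al³⁺]^2 in the numerator gives [Al³⁺] = 1.2 × 10^-4 M.

1.2 × 10^-4 M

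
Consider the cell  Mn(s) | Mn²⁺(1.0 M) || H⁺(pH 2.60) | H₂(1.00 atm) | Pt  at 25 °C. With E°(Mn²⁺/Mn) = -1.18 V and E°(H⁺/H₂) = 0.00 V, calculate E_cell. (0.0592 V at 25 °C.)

The hydrogen couple is the cathode, so E°_cell = 1.18 V; n = 2.
[H⁺] = 10^(−2.60) = 0.0025 M, and Q = [Mn²⁺]·P(H₂) / [H⁺]^2 = 1.58 × 10^5.
E = E° − (0.0592/2) log Q = 1.18 − (0.0592/2)(5.200) = 1.026 V.

1.03 V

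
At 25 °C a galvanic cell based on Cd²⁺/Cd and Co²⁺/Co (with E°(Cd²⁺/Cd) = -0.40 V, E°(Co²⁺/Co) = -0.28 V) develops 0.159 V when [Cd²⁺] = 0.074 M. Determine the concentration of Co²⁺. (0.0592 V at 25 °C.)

From the Nernst equation, log Q = n(E° − E)/0.0592 = 2(0.12 − 0.159)/0.0592 = -1.318, so Q = 0.0481.
With Q = [Cd²⁺]/[Co²⁺] and the known concentrations, [Co²⁺] in the denominator gives [Co²⁺] = 1.5 M.

1.5 M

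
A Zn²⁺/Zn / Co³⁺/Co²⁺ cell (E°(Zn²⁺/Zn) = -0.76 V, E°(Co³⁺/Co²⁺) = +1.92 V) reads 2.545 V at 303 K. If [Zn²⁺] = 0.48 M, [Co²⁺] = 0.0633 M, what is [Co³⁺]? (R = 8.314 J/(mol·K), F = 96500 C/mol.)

From the Nernst equation, ln Q = nF(E° − E)/RT = 2×96500×(2.68 − 2.545)/(8.314×303) = 10.343, so Q = 3.1 × 10^4.
With Q = [Zn²⁺]·[Co²⁺]^2/[Co³⁺]^2 and the known concentrations, [Co³⁺]^2 in the denominator gives [Co³⁺] = 2.5 × 10^-4 M.

2.5 × 10^-4 M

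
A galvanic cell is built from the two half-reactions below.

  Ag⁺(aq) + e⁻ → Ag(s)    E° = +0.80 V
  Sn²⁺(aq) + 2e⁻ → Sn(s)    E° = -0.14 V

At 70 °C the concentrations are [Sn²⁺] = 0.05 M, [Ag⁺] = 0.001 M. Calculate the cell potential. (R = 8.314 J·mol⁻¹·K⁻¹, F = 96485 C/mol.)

The Ag⁺/Ag couple has the higher reduction potential and acts as the cathode, so E°_cell = +0.80 − (-0.14) = 0.94 V.
Balancing electrons gives n = 2; the reaction quotient is Q = [Sn²⁺]/[Ag⁺]^2 = 5 × 10^4.
E = E° − (RT/nF) ln Q = 0.94 − (8.314×343)/(2×96485) × (10.820) = 0.940 − 0.160 = 0.780 V.

0.780 V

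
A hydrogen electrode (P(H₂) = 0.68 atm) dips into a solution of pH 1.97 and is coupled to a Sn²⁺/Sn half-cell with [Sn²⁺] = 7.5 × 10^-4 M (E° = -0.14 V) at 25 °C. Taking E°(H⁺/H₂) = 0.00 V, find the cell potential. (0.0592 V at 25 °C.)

0.12 V

The hydrogen couple is the cathode, so E°_cell = 0.14 V; n = 2.
[H⁺] = 10^(−1.97) = 0.011 M, and Q = [Sn²⁺]·P(H₂) / [H⁺]^2 = 4.44.
E = E° − (0.0592/2) log Q = 0.14 − (0.0592/2)(0.648) = 0.121 V.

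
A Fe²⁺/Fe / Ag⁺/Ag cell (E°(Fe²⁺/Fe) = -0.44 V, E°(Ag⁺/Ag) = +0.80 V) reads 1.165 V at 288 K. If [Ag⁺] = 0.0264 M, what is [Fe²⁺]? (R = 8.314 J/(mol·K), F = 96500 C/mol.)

0.29 M

From the Nernst equation, ln Q = nF(E° − E)/RT = 2×96500×(1.24 − 1.165)/(8.314×288) = 6.045, so Q = 422.
With Q = [Fe²⁺]/[Ag⁺]^2 and the known concentrations, [Fe²⁺] in the numerator gives [Fe²⁺] = 0.29 M.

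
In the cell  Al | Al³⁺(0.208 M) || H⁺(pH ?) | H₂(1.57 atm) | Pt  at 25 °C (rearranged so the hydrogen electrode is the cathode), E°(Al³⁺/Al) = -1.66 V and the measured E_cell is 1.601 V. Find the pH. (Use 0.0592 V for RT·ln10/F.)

pH = 1.13

E°_cell = 1.66 V and n = 6.
log Q = n(E° − E)/0.0592 = 6×(1.66 − 1.601)/0.0592 = 5.980.
With Q = [Al³⁺]^2·P(H₂)^3 / [H⁺]^6, solving for [H⁺] gives log[H⁺] = -1.126, so pH = 1.13.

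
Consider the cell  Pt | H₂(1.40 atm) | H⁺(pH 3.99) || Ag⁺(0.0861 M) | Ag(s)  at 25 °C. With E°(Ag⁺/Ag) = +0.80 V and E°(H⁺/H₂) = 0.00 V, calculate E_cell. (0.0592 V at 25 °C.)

0.98 V

The Ag⁺/Ag couple is the cathode, so E°_cell = 0.80 V; n = 2.
[H⁺] = 10^(−3.99) = 1 × 10^-4 M, and Q = [H⁺]^2 / ([Ag⁺]^2·P(H₂)) = 1.01 × 10^-6.
E = E° − (0.0592/2) log Q = 0.80 − (0.0592/2)(-5.996) = 0.977 V.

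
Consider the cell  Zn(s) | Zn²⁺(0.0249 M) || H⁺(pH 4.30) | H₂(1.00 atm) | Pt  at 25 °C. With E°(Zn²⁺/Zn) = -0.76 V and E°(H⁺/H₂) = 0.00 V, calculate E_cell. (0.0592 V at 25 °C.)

0.55 V

The hydrogen couple is the cathode, so E°_cell = 0.76 V; n = 2.
[H⁺] = 10^(−4.30) = 5 × 10^-5 M, and Q = [Zn²⁺]·P(H₂) / [H⁺]^2 = 9.91 × 10^6.
E = E° − (0.0592/2) log Q = 0.76 − (0.0592/2)(6.996) = 0.553 V.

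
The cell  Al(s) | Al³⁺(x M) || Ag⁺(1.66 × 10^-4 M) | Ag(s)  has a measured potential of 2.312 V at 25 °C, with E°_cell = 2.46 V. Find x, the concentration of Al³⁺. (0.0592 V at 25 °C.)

From the Nernst equation, log Q = n(E° − E)/0.0592 = 3(2.46 − 2.312)/0.0592 = 7.500, so Q = 3.16 × 10^7.
With Q = [Al³⁺]/[Ag⁺]^3 and the known concentrations, [Al³⁺] in the numerator gives [Al³⁺] = 1.4 × 10^-4 M.

1.4 × 10^-4 M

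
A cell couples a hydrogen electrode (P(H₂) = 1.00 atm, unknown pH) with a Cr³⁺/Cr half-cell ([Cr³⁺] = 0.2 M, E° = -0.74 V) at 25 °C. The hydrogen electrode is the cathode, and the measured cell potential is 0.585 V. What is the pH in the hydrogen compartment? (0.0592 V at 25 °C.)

pH = 2.85

E°_cell = 0.74 V and n = 6.
log Q = n(E° − E)/0.0592 = 6×(0.74 − 0.585)/0.0592 = 15.709.
With Q = [Cr³⁺]^2·P(H₂)^3 / [H⁺]^6, solving for [H⁺] gives log[H⁺] = -2.851, so pH = 2.85.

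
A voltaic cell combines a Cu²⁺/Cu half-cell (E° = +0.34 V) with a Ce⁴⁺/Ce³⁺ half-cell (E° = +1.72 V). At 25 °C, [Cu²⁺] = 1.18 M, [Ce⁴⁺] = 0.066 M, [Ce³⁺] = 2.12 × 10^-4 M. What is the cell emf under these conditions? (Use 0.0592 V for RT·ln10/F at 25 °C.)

The Ce⁴⁺/Ce³⁺ couple has the higher reduction potential and acts as the cathode, so E°_cell = +1.72 − (+0.34) = 1.38 V.
Balancing electrons gives n = 2; the reaction quotient is Q = [Cu²⁺]·[Ce³⁺]^2/[Ce⁴⁺]^2 = 1.22 × 10^-5.
At 25 °C, E = E° − (0.0592/n) log Q = 1.38 − (0.0592/2)(-4.915) = 1.380 + 0.145 = 1.525 V.

1.53 V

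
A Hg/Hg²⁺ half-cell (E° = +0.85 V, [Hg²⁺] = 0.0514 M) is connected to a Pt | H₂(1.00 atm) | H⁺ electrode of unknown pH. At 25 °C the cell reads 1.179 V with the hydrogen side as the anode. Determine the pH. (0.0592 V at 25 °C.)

E°_cell = 0.85 V and n = 2.
log Q = n(E° − E)/0.0592 = 2×(0.85 − 1.179)/0.0592 = -11.115.
With Q = [H⁺]^2 / ([Hg²⁺]·P(H₂)), solving for [H⁺] gives log[H⁺] = -6.202, so pH = 6.20.

pH = 6.20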